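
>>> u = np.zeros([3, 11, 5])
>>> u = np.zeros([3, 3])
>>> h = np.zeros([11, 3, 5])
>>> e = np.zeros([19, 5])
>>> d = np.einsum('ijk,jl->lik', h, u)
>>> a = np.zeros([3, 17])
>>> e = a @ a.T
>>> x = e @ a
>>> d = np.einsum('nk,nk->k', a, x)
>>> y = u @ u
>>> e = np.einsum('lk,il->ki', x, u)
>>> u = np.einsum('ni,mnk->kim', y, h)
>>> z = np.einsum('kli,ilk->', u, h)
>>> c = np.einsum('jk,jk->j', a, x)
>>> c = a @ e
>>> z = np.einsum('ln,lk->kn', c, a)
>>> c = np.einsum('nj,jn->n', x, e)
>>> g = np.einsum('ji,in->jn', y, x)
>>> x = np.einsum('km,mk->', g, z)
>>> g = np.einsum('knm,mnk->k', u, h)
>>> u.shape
(5, 3, 11)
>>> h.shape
(11, 3, 5)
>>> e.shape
(17, 3)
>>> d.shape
(17,)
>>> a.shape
(3, 17)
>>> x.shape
()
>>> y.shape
(3, 3)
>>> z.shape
(17, 3)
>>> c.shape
(3,)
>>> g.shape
(5,)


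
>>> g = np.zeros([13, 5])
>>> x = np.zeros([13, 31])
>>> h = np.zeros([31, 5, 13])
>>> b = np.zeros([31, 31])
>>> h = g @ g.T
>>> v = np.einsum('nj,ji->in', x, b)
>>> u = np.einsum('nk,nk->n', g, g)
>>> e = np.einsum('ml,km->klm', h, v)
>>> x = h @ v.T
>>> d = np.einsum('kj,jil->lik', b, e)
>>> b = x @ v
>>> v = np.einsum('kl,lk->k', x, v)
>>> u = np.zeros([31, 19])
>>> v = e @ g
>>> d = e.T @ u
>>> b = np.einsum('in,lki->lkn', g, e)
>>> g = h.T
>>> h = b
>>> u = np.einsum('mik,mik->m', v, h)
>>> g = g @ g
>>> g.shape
(13, 13)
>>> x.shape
(13, 31)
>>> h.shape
(31, 13, 5)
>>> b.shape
(31, 13, 5)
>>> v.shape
(31, 13, 5)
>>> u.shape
(31,)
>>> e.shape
(31, 13, 13)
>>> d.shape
(13, 13, 19)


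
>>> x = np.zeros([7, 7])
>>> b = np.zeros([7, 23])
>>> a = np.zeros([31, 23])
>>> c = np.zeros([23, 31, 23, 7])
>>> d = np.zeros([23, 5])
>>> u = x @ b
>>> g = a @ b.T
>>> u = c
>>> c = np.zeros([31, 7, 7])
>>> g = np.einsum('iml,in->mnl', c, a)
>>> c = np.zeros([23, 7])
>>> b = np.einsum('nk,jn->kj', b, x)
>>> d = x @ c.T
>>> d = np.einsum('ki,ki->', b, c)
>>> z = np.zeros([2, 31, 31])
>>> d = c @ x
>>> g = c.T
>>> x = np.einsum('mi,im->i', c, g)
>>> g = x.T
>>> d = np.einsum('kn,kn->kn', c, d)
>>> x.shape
(7,)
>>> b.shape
(23, 7)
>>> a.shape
(31, 23)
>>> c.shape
(23, 7)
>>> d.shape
(23, 7)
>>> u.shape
(23, 31, 23, 7)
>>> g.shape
(7,)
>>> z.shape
(2, 31, 31)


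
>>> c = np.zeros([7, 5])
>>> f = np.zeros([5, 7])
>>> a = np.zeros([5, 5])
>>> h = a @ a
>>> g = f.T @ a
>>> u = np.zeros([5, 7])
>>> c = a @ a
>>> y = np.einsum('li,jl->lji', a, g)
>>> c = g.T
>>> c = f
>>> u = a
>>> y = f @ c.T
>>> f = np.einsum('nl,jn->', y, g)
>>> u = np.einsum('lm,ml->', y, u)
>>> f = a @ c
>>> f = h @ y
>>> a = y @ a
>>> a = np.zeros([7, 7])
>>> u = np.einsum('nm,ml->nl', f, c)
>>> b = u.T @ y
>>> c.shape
(5, 7)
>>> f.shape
(5, 5)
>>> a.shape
(7, 7)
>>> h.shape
(5, 5)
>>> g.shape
(7, 5)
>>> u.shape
(5, 7)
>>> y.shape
(5, 5)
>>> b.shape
(7, 5)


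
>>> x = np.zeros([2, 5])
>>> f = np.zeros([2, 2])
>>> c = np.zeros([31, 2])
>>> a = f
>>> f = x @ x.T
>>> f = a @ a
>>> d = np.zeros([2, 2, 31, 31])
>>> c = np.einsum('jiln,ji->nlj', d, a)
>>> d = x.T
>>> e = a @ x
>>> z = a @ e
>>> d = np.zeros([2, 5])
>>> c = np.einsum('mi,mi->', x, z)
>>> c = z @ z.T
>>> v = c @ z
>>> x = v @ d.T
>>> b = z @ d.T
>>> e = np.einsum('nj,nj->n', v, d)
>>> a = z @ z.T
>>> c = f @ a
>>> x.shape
(2, 2)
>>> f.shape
(2, 2)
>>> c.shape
(2, 2)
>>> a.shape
(2, 2)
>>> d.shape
(2, 5)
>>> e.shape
(2,)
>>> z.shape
(2, 5)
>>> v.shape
(2, 5)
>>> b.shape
(2, 2)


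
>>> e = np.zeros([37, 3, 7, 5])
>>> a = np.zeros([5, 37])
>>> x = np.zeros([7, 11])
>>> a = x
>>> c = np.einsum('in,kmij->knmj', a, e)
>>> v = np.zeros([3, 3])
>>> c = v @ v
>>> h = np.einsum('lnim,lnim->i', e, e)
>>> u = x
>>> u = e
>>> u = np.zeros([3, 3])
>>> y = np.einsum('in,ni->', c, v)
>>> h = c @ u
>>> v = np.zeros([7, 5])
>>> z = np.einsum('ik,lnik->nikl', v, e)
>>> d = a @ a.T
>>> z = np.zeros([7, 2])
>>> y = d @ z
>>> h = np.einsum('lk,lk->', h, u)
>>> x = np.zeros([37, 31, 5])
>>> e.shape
(37, 3, 7, 5)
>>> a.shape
(7, 11)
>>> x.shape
(37, 31, 5)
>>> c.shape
(3, 3)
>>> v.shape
(7, 5)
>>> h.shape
()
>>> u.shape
(3, 3)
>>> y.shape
(7, 2)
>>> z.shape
(7, 2)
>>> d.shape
(7, 7)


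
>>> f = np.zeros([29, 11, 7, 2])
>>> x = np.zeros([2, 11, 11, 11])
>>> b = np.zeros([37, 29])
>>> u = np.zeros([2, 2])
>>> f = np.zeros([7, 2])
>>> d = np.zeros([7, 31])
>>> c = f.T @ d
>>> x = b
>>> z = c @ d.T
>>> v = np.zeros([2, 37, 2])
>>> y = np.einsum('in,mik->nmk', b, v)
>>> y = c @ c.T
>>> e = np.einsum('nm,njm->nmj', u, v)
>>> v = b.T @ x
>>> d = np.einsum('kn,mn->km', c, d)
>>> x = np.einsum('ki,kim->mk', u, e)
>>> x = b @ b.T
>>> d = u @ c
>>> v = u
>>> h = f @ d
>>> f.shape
(7, 2)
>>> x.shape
(37, 37)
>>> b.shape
(37, 29)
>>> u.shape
(2, 2)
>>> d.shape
(2, 31)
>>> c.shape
(2, 31)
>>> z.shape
(2, 7)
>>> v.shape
(2, 2)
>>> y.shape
(2, 2)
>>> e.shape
(2, 2, 37)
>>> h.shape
(7, 31)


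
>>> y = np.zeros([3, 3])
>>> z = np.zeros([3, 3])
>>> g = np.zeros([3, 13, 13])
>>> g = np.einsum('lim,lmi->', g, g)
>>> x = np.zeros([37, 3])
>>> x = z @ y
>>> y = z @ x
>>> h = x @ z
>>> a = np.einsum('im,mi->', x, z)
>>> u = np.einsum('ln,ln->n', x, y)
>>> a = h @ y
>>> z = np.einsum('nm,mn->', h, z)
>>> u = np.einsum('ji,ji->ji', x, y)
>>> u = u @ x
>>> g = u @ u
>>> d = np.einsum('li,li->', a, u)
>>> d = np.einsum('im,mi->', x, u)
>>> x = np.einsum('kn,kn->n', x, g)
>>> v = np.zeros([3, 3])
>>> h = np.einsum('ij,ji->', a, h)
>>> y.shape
(3, 3)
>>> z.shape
()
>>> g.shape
(3, 3)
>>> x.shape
(3,)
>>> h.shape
()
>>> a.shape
(3, 3)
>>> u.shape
(3, 3)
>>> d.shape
()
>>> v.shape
(3, 3)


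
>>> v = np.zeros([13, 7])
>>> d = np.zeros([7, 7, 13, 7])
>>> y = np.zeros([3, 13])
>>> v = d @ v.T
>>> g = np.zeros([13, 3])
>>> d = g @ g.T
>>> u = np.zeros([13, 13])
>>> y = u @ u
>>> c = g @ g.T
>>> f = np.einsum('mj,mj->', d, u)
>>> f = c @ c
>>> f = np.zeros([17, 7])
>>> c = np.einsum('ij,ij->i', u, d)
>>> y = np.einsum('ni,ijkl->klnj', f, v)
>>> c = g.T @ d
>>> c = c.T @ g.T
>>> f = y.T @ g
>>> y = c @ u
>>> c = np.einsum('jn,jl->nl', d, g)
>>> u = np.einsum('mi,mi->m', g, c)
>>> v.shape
(7, 7, 13, 13)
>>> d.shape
(13, 13)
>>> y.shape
(13, 13)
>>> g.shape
(13, 3)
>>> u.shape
(13,)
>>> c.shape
(13, 3)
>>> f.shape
(7, 17, 13, 3)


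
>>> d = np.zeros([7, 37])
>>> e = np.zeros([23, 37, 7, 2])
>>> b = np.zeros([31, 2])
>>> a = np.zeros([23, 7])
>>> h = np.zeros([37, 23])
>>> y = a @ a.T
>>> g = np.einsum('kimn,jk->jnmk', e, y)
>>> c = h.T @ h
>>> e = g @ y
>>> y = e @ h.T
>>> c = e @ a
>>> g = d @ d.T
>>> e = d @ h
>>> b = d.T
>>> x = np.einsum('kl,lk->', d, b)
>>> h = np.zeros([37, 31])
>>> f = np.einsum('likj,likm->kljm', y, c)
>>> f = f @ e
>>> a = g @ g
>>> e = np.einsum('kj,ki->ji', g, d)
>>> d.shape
(7, 37)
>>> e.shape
(7, 37)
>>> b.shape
(37, 7)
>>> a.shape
(7, 7)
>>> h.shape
(37, 31)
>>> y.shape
(23, 2, 7, 37)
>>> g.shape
(7, 7)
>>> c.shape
(23, 2, 7, 7)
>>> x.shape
()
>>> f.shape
(7, 23, 37, 23)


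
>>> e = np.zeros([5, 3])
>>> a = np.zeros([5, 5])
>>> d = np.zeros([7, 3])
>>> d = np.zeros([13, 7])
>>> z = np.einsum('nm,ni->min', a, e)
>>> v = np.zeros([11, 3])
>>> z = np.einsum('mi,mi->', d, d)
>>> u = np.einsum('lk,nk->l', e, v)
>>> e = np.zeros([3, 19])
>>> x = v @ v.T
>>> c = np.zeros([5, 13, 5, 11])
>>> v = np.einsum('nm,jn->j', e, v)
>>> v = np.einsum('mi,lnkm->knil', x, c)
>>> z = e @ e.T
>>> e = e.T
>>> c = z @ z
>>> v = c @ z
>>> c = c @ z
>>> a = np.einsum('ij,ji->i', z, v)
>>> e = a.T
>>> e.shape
(3,)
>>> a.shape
(3,)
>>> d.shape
(13, 7)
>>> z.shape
(3, 3)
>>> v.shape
(3, 3)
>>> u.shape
(5,)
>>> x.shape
(11, 11)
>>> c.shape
(3, 3)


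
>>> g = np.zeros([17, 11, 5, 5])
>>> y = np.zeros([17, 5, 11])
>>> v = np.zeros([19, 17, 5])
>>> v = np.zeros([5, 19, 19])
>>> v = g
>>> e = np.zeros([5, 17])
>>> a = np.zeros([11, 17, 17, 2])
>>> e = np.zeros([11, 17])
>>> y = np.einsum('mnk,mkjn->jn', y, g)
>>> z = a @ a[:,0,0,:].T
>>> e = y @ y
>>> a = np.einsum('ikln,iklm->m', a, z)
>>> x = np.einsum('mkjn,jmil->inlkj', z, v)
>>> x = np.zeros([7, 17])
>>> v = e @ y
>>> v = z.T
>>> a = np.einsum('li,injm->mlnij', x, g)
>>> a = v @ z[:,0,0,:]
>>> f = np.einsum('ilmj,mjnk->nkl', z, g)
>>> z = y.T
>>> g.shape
(17, 11, 5, 5)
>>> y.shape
(5, 5)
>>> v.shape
(11, 17, 17, 11)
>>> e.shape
(5, 5)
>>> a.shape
(11, 17, 17, 11)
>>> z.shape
(5, 5)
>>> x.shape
(7, 17)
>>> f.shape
(5, 5, 17)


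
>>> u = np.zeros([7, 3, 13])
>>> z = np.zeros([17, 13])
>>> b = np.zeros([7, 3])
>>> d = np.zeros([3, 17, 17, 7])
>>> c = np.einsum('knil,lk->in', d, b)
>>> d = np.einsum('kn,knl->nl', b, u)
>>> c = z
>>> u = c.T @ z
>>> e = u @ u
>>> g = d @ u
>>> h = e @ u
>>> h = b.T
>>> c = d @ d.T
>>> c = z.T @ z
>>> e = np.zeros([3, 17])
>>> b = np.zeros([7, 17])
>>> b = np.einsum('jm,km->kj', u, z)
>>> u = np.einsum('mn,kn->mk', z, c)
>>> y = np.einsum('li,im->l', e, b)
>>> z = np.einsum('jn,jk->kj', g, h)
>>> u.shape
(17, 13)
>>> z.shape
(7, 3)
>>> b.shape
(17, 13)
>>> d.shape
(3, 13)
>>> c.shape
(13, 13)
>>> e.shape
(3, 17)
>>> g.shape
(3, 13)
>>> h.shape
(3, 7)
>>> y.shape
(3,)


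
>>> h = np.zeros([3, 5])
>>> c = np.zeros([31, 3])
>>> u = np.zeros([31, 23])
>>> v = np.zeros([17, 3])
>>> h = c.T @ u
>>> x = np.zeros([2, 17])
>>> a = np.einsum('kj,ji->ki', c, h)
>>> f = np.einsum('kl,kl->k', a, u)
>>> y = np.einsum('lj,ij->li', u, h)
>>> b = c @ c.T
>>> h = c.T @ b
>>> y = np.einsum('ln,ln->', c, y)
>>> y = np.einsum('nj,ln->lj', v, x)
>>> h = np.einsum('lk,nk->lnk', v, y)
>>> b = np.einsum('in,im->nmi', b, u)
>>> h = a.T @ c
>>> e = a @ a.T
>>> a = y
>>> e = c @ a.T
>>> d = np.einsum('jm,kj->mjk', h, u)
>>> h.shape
(23, 3)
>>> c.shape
(31, 3)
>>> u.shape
(31, 23)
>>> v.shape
(17, 3)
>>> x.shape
(2, 17)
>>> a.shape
(2, 3)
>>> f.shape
(31,)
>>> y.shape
(2, 3)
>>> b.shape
(31, 23, 31)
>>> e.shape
(31, 2)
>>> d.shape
(3, 23, 31)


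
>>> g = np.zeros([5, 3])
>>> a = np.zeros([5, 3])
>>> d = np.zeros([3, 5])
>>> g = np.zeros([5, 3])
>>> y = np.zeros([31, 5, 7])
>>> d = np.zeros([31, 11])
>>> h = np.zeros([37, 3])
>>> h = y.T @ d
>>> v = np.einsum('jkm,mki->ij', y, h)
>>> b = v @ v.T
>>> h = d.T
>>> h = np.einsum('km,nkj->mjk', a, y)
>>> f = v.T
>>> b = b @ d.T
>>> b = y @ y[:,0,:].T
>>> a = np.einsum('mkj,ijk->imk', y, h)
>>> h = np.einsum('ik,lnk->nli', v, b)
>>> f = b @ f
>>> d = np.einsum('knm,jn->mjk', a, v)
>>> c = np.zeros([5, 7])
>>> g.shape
(5, 3)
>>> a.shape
(3, 31, 5)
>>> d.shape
(5, 11, 3)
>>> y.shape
(31, 5, 7)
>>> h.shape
(5, 31, 11)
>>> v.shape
(11, 31)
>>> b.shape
(31, 5, 31)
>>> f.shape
(31, 5, 11)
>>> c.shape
(5, 7)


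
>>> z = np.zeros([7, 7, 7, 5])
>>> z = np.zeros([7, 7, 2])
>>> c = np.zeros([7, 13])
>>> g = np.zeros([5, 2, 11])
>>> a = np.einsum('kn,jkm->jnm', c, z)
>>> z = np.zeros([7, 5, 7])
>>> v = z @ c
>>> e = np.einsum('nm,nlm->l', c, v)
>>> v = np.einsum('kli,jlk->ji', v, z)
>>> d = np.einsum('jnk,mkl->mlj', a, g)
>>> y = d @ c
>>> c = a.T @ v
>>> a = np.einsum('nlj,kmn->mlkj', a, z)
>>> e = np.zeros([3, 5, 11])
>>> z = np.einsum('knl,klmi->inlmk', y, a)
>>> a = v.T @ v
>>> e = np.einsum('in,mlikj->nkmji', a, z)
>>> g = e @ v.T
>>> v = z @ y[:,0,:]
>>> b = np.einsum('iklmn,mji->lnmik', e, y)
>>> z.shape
(2, 11, 13, 7, 5)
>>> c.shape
(2, 13, 13)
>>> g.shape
(13, 7, 2, 5, 7)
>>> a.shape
(13, 13)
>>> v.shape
(2, 11, 13, 7, 13)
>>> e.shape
(13, 7, 2, 5, 13)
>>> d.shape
(5, 11, 7)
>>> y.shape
(5, 11, 13)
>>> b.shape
(2, 13, 5, 13, 7)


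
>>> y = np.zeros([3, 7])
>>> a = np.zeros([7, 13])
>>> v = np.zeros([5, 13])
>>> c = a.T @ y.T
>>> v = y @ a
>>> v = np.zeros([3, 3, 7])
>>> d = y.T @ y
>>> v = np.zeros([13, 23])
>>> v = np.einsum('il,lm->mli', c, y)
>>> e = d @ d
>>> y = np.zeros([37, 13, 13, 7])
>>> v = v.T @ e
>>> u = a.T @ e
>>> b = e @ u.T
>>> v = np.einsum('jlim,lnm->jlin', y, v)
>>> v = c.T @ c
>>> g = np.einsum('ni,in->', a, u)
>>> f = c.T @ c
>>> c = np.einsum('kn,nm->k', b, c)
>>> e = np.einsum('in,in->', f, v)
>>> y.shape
(37, 13, 13, 7)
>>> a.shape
(7, 13)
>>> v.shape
(3, 3)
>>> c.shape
(7,)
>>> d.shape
(7, 7)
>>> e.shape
()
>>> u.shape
(13, 7)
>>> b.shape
(7, 13)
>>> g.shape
()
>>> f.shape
(3, 3)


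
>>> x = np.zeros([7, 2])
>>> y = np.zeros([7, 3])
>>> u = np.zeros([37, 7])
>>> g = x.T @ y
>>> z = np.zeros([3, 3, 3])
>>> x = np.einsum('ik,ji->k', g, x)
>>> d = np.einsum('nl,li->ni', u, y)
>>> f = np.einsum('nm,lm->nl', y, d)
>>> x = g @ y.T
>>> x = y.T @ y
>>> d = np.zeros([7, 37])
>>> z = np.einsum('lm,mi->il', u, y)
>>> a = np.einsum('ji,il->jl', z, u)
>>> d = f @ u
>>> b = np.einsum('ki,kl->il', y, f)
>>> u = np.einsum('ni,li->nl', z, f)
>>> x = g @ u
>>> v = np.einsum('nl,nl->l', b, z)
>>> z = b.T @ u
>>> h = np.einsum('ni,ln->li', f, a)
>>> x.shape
(2, 7)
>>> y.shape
(7, 3)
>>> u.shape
(3, 7)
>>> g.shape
(2, 3)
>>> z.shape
(37, 7)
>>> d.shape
(7, 7)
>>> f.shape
(7, 37)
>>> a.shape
(3, 7)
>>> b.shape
(3, 37)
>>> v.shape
(37,)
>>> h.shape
(3, 37)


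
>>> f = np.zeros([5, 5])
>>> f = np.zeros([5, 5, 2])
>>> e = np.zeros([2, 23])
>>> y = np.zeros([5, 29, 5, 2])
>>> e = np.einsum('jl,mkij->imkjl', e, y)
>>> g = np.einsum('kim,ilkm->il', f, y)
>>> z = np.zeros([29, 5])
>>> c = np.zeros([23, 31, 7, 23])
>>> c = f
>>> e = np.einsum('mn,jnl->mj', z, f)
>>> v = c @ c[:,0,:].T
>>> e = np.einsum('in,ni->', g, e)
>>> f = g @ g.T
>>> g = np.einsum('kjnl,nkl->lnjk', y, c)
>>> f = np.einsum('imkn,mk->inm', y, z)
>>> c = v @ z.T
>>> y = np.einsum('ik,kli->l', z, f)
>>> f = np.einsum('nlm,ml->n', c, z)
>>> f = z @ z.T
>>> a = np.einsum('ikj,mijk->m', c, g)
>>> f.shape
(29, 29)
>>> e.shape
()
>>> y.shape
(2,)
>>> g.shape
(2, 5, 29, 5)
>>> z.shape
(29, 5)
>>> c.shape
(5, 5, 29)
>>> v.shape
(5, 5, 5)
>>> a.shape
(2,)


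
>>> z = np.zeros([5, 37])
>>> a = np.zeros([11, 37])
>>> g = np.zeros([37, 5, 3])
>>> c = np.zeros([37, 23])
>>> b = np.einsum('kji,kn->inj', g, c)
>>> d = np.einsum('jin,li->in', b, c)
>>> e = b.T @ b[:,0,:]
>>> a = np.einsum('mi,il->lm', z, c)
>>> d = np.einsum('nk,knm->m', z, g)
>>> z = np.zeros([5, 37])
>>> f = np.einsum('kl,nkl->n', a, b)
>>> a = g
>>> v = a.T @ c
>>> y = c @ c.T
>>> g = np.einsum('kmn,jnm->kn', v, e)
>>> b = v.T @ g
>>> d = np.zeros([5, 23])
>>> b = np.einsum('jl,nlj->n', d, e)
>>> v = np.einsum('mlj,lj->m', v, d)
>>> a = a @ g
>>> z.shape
(5, 37)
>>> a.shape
(37, 5, 23)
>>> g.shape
(3, 23)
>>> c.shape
(37, 23)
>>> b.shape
(5,)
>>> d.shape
(5, 23)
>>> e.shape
(5, 23, 5)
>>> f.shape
(3,)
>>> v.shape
(3,)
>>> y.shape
(37, 37)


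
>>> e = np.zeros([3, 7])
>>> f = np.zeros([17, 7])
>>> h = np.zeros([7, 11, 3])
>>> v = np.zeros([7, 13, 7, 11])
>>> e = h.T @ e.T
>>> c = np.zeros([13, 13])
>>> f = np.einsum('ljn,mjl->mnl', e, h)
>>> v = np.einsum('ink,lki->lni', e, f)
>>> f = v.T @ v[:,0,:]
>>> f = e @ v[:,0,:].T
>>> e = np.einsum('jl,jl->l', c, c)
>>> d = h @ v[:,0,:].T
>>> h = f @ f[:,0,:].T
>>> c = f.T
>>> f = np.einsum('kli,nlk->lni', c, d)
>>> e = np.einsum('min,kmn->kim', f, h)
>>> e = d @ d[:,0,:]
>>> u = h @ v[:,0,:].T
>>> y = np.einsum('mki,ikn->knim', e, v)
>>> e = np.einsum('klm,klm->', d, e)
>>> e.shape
()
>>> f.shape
(11, 7, 3)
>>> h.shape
(3, 11, 3)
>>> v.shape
(7, 11, 3)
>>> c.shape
(7, 11, 3)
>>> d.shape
(7, 11, 7)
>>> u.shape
(3, 11, 7)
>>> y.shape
(11, 3, 7, 7)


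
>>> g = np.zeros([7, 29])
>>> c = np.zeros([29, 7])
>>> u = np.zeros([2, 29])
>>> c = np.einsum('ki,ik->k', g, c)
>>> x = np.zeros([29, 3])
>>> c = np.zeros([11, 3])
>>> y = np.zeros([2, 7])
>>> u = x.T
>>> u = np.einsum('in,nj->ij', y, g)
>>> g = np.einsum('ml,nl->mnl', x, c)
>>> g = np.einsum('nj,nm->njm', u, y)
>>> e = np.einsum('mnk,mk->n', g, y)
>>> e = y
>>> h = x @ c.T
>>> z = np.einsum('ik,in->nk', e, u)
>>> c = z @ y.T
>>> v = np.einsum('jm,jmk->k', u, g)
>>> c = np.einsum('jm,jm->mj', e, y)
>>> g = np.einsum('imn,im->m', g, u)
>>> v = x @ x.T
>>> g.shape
(29,)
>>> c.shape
(7, 2)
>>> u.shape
(2, 29)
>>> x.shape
(29, 3)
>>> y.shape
(2, 7)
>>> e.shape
(2, 7)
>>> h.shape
(29, 11)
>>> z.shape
(29, 7)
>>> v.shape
(29, 29)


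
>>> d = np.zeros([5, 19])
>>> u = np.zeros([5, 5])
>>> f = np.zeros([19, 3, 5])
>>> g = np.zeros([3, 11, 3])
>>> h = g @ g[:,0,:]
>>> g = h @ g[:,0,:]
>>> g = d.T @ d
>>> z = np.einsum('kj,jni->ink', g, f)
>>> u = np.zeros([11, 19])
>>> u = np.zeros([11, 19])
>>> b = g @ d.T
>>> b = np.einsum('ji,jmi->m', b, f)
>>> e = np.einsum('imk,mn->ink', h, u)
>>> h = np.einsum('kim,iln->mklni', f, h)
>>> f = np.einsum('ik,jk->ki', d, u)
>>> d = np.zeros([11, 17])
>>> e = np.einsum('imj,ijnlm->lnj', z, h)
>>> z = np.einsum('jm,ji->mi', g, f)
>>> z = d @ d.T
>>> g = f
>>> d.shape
(11, 17)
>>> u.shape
(11, 19)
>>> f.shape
(19, 5)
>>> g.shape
(19, 5)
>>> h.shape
(5, 19, 11, 3, 3)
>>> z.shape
(11, 11)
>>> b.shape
(3,)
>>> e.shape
(3, 11, 19)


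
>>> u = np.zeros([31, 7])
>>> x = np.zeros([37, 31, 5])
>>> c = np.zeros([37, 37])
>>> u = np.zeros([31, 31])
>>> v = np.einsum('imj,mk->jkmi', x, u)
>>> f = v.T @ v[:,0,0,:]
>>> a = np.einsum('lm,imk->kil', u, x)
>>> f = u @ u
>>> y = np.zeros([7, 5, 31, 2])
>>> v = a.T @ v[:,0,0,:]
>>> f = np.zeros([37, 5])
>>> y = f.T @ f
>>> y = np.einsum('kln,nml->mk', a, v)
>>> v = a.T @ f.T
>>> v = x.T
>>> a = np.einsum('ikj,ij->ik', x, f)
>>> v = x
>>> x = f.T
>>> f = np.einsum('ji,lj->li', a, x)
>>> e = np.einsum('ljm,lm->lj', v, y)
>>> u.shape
(31, 31)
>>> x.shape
(5, 37)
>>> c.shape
(37, 37)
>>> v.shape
(37, 31, 5)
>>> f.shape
(5, 31)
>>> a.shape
(37, 31)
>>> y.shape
(37, 5)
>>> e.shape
(37, 31)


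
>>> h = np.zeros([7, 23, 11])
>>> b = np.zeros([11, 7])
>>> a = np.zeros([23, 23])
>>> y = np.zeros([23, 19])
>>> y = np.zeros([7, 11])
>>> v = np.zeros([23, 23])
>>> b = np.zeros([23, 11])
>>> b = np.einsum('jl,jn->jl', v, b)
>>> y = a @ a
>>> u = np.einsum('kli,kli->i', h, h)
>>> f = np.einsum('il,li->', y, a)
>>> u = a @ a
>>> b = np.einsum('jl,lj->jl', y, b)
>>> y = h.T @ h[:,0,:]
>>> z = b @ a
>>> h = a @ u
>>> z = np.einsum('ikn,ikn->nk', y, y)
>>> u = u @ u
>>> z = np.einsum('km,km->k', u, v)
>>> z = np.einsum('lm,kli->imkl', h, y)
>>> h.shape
(23, 23)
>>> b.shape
(23, 23)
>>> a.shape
(23, 23)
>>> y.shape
(11, 23, 11)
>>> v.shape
(23, 23)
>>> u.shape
(23, 23)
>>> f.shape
()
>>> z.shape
(11, 23, 11, 23)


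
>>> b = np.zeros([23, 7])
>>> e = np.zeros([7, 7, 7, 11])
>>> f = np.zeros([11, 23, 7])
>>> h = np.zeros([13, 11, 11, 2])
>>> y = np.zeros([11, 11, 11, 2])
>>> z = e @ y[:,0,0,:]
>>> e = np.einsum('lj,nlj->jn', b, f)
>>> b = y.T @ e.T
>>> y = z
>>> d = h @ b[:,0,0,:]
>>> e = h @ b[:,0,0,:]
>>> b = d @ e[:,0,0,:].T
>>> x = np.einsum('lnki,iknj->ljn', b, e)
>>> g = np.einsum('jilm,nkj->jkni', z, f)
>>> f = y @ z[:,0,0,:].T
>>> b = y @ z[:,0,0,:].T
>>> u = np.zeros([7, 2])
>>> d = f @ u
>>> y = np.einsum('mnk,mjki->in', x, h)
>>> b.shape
(7, 7, 7, 7)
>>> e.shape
(13, 11, 11, 7)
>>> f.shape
(7, 7, 7, 7)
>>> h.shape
(13, 11, 11, 2)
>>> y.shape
(2, 7)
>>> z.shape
(7, 7, 7, 2)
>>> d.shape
(7, 7, 7, 2)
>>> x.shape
(13, 7, 11)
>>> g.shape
(7, 23, 11, 7)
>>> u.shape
(7, 2)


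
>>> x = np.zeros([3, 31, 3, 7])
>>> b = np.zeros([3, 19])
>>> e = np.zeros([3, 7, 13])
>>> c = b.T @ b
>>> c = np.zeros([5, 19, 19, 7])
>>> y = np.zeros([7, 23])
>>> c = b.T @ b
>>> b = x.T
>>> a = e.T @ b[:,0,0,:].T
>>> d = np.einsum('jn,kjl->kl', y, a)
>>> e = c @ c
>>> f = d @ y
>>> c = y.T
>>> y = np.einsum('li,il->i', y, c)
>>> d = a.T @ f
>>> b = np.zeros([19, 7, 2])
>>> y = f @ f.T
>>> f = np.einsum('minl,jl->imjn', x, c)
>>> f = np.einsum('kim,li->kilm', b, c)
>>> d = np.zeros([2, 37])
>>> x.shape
(3, 31, 3, 7)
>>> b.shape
(19, 7, 2)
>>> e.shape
(19, 19)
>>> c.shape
(23, 7)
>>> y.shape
(13, 13)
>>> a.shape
(13, 7, 7)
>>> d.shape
(2, 37)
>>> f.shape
(19, 7, 23, 2)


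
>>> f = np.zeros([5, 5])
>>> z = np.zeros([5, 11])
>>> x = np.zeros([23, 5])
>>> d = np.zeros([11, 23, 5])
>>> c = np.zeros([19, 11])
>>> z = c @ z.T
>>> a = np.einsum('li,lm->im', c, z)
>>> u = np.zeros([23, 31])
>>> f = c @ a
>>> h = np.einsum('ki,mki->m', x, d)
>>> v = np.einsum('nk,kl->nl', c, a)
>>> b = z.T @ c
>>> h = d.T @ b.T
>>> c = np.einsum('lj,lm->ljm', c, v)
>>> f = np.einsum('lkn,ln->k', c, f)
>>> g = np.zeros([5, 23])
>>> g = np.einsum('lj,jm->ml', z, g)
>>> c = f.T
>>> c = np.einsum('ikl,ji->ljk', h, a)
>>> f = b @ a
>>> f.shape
(5, 5)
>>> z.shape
(19, 5)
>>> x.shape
(23, 5)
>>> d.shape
(11, 23, 5)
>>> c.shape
(5, 11, 23)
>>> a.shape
(11, 5)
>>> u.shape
(23, 31)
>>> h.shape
(5, 23, 5)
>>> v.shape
(19, 5)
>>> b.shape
(5, 11)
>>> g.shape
(23, 19)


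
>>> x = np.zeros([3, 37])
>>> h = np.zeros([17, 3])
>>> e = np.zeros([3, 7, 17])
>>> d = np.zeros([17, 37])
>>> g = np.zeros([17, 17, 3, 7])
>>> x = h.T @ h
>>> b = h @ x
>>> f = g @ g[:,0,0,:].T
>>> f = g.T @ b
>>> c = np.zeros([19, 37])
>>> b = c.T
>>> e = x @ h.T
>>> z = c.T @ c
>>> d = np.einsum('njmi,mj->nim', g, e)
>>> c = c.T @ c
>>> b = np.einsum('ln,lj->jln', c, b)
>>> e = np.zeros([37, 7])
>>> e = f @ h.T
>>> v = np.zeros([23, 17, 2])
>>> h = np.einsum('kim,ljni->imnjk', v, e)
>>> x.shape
(3, 3)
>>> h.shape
(17, 2, 17, 3, 23)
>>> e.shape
(7, 3, 17, 17)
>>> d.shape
(17, 7, 3)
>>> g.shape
(17, 17, 3, 7)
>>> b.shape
(19, 37, 37)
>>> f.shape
(7, 3, 17, 3)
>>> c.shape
(37, 37)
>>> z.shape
(37, 37)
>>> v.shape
(23, 17, 2)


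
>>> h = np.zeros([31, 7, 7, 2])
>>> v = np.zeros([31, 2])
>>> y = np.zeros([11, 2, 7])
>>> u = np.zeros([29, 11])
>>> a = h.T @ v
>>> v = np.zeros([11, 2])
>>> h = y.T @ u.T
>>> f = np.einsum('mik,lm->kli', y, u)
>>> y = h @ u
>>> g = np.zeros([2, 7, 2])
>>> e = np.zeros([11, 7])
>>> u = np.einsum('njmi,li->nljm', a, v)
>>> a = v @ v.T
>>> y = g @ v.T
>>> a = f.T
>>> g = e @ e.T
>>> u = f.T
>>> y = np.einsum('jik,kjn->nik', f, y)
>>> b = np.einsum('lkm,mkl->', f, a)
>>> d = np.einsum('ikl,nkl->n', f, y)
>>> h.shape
(7, 2, 29)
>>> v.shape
(11, 2)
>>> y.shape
(11, 29, 2)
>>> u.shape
(2, 29, 7)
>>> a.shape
(2, 29, 7)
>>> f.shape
(7, 29, 2)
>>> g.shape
(11, 11)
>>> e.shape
(11, 7)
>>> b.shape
()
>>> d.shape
(11,)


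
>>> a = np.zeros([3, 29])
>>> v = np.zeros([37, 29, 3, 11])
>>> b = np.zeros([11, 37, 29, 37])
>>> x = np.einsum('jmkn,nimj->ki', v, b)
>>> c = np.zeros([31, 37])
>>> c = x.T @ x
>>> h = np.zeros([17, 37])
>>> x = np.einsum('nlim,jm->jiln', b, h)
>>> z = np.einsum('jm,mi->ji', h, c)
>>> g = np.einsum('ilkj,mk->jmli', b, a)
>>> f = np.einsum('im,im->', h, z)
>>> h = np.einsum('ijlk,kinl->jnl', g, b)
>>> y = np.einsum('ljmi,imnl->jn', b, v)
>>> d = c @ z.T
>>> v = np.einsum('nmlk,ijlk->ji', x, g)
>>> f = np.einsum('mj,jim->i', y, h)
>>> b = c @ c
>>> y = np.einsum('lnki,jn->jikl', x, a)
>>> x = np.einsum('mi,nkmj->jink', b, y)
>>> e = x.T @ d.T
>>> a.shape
(3, 29)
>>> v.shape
(3, 37)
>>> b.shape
(37, 37)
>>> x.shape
(17, 37, 3, 11)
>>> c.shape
(37, 37)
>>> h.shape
(3, 29, 37)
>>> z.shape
(17, 37)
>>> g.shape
(37, 3, 37, 11)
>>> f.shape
(29,)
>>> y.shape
(3, 11, 37, 17)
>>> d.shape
(37, 17)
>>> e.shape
(11, 3, 37, 37)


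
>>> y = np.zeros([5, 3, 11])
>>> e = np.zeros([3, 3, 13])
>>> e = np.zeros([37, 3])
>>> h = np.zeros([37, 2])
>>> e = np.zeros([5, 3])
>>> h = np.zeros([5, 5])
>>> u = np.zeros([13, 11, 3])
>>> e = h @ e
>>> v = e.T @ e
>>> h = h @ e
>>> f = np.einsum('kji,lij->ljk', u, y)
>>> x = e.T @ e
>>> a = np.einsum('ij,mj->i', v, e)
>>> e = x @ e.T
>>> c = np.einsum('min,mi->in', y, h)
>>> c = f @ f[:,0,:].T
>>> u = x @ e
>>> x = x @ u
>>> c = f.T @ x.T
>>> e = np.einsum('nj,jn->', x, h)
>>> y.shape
(5, 3, 11)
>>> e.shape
()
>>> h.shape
(5, 3)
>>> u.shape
(3, 5)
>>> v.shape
(3, 3)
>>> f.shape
(5, 11, 13)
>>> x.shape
(3, 5)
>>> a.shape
(3,)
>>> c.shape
(13, 11, 3)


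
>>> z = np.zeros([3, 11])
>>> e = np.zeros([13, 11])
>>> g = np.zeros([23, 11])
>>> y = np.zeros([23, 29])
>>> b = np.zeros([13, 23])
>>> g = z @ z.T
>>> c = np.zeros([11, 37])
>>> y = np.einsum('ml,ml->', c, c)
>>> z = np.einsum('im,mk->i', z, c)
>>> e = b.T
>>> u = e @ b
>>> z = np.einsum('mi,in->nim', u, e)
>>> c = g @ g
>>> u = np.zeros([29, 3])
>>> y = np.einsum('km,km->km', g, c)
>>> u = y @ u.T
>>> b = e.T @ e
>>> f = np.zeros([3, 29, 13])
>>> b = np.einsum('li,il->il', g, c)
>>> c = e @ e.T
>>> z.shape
(13, 23, 23)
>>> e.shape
(23, 13)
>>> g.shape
(3, 3)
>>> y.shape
(3, 3)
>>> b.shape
(3, 3)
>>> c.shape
(23, 23)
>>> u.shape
(3, 29)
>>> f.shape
(3, 29, 13)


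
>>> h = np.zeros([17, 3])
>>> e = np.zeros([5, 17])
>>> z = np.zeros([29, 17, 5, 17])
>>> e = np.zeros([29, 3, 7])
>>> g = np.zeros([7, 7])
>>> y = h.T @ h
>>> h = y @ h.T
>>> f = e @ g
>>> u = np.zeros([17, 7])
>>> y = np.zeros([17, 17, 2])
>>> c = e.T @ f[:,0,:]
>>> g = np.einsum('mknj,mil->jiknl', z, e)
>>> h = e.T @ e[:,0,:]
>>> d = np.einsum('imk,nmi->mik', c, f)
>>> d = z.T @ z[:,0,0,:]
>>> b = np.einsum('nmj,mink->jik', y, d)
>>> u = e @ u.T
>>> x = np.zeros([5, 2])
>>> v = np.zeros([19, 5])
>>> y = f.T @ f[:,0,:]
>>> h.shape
(7, 3, 7)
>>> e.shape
(29, 3, 7)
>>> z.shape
(29, 17, 5, 17)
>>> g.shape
(17, 3, 17, 5, 7)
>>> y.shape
(7, 3, 7)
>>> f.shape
(29, 3, 7)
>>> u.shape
(29, 3, 17)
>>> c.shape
(7, 3, 7)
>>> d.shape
(17, 5, 17, 17)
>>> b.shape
(2, 5, 17)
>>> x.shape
(5, 2)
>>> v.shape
(19, 5)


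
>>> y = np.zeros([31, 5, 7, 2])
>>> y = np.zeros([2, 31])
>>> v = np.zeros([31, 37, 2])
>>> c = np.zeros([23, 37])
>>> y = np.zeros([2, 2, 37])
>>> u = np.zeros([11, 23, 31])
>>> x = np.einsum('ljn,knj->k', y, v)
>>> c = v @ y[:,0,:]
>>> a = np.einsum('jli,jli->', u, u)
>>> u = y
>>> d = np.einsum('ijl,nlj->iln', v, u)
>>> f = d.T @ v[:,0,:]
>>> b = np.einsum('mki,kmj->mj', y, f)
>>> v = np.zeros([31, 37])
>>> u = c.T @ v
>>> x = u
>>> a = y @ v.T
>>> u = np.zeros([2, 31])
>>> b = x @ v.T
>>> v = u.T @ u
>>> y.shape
(2, 2, 37)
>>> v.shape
(31, 31)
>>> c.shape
(31, 37, 37)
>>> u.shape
(2, 31)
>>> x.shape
(37, 37, 37)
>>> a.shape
(2, 2, 31)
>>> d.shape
(31, 2, 2)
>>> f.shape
(2, 2, 2)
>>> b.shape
(37, 37, 31)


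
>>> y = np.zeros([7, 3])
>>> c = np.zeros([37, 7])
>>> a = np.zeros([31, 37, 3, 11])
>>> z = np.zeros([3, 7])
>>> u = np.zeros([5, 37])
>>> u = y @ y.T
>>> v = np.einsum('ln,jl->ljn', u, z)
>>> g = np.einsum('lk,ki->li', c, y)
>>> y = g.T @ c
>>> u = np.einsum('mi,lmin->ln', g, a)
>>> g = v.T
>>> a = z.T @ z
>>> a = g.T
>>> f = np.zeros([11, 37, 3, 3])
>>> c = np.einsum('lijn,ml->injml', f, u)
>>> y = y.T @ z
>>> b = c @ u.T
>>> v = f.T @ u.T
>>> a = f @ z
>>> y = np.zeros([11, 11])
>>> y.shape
(11, 11)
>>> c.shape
(37, 3, 3, 31, 11)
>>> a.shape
(11, 37, 3, 7)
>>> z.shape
(3, 7)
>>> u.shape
(31, 11)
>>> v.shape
(3, 3, 37, 31)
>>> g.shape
(7, 3, 7)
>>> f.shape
(11, 37, 3, 3)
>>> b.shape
(37, 3, 3, 31, 31)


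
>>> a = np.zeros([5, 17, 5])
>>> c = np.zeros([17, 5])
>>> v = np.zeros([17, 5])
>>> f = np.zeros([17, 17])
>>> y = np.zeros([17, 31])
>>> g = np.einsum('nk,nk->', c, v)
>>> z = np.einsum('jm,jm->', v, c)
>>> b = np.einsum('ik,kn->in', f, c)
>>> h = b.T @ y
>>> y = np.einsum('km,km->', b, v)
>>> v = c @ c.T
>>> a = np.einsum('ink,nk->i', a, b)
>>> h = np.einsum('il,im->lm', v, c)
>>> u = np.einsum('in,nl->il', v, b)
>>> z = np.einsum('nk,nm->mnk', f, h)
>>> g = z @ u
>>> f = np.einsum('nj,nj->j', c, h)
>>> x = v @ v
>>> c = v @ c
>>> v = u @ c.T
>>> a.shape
(5,)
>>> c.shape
(17, 5)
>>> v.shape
(17, 17)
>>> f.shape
(5,)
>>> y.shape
()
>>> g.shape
(5, 17, 5)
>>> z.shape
(5, 17, 17)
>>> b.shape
(17, 5)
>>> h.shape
(17, 5)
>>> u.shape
(17, 5)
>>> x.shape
(17, 17)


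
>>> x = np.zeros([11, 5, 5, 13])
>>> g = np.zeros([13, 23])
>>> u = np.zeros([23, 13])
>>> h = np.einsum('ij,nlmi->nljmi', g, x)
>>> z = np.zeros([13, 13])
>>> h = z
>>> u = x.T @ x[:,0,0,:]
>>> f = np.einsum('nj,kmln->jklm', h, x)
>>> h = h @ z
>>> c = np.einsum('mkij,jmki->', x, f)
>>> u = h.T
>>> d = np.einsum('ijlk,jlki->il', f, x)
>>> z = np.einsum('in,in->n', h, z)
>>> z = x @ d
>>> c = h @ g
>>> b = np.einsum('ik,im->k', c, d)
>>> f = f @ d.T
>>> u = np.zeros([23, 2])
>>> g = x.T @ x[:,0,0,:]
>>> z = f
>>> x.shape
(11, 5, 5, 13)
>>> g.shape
(13, 5, 5, 13)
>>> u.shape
(23, 2)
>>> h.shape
(13, 13)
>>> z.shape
(13, 11, 5, 13)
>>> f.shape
(13, 11, 5, 13)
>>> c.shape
(13, 23)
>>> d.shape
(13, 5)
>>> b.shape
(23,)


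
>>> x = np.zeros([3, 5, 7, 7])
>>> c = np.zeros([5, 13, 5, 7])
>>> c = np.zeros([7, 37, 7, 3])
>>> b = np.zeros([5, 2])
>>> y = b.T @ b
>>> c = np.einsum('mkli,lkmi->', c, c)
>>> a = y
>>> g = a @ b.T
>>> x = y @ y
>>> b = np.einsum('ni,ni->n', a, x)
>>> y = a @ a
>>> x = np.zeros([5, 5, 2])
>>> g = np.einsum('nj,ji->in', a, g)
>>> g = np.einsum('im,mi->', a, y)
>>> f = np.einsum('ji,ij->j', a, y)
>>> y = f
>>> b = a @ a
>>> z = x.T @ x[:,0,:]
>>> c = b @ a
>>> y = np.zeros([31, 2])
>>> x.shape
(5, 5, 2)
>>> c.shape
(2, 2)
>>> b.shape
(2, 2)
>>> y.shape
(31, 2)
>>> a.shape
(2, 2)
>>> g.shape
()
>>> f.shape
(2,)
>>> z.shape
(2, 5, 2)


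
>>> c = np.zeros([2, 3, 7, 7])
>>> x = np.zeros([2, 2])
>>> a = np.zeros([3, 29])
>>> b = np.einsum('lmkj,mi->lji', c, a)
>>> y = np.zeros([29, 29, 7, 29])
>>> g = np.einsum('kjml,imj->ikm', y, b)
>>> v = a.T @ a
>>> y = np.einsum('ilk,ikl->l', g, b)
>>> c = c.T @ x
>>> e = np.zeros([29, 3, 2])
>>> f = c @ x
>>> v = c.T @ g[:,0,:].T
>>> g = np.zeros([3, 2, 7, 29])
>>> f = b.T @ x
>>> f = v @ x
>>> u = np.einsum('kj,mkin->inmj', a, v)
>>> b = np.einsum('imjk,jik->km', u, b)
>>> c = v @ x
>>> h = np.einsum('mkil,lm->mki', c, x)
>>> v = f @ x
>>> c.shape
(2, 3, 7, 2)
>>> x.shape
(2, 2)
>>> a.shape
(3, 29)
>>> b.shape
(29, 2)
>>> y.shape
(29,)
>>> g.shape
(3, 2, 7, 29)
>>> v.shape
(2, 3, 7, 2)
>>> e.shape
(29, 3, 2)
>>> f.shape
(2, 3, 7, 2)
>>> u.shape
(7, 2, 2, 29)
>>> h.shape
(2, 3, 7)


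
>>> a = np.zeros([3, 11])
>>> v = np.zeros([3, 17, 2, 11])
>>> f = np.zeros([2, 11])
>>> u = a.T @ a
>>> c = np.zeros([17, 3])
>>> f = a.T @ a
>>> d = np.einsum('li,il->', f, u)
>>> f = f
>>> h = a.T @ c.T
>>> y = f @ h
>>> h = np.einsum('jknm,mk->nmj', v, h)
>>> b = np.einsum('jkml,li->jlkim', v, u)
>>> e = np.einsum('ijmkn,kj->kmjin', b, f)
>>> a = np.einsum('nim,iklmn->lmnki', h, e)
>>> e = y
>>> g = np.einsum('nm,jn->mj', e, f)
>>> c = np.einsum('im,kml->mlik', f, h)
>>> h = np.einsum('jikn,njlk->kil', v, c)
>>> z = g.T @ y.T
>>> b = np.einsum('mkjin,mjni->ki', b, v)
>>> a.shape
(11, 3, 2, 17, 11)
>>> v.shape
(3, 17, 2, 11)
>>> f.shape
(11, 11)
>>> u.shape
(11, 11)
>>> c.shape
(11, 3, 11, 2)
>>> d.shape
()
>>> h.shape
(2, 17, 11)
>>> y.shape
(11, 17)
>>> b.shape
(11, 11)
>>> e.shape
(11, 17)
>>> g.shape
(17, 11)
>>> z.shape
(11, 11)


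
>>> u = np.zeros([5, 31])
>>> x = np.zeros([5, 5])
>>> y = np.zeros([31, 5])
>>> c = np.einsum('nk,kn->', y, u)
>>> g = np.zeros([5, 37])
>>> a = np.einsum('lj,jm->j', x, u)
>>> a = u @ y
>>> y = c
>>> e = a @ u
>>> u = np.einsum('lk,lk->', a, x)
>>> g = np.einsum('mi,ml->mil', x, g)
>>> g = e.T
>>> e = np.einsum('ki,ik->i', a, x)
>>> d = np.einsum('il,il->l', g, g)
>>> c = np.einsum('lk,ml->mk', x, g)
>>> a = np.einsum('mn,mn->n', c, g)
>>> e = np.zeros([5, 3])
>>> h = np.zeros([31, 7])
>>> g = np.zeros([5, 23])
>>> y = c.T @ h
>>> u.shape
()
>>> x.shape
(5, 5)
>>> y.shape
(5, 7)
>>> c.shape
(31, 5)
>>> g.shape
(5, 23)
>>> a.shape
(5,)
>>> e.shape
(5, 3)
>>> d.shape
(5,)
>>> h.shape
(31, 7)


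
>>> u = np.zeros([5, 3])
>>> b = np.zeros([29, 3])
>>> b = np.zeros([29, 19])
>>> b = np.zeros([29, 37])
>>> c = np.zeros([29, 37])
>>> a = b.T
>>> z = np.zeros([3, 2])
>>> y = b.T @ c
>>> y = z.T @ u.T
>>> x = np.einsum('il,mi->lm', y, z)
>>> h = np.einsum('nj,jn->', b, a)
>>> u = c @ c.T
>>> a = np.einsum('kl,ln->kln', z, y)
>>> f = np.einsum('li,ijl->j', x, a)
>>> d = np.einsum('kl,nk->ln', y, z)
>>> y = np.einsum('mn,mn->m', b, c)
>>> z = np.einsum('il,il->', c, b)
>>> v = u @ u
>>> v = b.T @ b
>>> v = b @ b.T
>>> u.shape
(29, 29)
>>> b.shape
(29, 37)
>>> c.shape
(29, 37)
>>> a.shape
(3, 2, 5)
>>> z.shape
()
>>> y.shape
(29,)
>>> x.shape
(5, 3)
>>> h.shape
()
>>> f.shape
(2,)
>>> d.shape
(5, 3)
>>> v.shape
(29, 29)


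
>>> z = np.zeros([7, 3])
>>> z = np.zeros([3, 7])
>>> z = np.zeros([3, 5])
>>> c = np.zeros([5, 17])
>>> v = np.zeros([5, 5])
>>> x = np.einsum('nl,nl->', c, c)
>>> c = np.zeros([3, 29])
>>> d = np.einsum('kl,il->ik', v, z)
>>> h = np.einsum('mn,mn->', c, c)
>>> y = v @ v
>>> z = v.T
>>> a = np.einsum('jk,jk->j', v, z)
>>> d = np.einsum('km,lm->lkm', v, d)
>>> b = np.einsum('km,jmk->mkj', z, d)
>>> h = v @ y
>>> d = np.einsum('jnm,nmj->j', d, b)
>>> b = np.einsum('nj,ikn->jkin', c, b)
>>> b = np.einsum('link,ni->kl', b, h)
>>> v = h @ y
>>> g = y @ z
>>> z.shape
(5, 5)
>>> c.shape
(3, 29)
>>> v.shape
(5, 5)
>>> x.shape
()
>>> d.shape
(3,)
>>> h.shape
(5, 5)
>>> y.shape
(5, 5)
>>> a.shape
(5,)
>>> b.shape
(3, 29)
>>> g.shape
(5, 5)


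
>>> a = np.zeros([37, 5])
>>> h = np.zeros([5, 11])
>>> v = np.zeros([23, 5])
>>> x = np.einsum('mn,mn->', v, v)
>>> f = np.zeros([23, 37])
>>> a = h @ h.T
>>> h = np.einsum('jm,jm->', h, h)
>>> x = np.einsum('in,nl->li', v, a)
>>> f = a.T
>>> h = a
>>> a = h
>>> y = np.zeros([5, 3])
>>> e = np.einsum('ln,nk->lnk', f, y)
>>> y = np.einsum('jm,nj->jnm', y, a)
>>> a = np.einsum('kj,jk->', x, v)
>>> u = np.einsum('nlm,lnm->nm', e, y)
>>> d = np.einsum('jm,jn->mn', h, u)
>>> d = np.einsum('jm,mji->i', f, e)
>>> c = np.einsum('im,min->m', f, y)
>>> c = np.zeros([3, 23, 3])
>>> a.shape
()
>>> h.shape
(5, 5)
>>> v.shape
(23, 5)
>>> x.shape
(5, 23)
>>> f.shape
(5, 5)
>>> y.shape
(5, 5, 3)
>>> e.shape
(5, 5, 3)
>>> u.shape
(5, 3)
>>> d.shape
(3,)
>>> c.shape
(3, 23, 3)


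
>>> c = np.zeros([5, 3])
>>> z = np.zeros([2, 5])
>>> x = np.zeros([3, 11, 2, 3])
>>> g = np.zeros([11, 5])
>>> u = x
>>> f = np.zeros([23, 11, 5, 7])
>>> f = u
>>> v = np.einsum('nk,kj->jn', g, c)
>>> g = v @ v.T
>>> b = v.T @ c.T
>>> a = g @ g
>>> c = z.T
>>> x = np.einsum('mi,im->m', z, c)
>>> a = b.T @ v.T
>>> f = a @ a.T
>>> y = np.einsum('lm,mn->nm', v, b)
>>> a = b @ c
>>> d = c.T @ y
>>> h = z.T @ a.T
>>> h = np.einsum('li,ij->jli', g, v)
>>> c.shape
(5, 2)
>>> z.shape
(2, 5)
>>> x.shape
(2,)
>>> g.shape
(3, 3)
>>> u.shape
(3, 11, 2, 3)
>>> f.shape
(5, 5)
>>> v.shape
(3, 11)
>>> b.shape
(11, 5)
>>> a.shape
(11, 2)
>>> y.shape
(5, 11)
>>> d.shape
(2, 11)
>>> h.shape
(11, 3, 3)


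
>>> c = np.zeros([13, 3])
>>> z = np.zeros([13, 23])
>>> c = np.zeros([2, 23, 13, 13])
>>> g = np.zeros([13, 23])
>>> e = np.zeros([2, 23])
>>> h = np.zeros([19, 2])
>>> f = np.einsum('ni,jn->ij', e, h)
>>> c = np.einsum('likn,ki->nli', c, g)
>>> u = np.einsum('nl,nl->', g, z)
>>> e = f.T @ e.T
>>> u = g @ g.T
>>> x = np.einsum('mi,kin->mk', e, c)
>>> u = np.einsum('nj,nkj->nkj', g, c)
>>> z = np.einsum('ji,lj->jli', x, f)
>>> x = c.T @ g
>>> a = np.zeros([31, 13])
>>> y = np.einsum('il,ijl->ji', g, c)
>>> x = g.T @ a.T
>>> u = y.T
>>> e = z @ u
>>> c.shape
(13, 2, 23)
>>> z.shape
(19, 23, 13)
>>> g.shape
(13, 23)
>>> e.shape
(19, 23, 2)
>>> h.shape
(19, 2)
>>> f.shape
(23, 19)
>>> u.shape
(13, 2)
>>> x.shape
(23, 31)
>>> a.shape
(31, 13)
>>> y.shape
(2, 13)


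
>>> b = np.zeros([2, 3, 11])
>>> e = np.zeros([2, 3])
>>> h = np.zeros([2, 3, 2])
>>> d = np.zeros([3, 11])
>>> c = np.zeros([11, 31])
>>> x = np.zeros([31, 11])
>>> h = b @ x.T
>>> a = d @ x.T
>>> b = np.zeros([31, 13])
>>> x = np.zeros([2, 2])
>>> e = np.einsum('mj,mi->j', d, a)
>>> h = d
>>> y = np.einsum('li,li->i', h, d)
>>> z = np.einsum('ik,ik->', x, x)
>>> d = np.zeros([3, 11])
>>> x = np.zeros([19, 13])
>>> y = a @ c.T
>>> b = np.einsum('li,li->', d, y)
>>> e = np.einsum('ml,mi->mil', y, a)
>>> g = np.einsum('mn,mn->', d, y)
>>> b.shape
()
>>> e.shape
(3, 31, 11)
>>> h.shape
(3, 11)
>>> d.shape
(3, 11)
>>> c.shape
(11, 31)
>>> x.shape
(19, 13)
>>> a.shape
(3, 31)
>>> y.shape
(3, 11)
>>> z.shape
()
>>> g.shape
()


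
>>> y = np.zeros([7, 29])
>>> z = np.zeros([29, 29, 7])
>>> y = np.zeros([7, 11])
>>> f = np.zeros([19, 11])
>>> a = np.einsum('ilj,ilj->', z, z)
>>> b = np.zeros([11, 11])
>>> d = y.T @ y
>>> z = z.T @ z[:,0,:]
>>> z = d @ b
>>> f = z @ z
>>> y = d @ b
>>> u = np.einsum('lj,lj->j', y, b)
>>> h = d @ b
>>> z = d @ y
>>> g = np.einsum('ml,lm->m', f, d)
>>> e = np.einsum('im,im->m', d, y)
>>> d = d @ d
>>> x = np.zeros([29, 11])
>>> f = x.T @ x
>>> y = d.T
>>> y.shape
(11, 11)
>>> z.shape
(11, 11)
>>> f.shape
(11, 11)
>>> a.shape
()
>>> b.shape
(11, 11)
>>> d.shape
(11, 11)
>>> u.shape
(11,)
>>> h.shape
(11, 11)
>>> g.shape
(11,)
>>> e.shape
(11,)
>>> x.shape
(29, 11)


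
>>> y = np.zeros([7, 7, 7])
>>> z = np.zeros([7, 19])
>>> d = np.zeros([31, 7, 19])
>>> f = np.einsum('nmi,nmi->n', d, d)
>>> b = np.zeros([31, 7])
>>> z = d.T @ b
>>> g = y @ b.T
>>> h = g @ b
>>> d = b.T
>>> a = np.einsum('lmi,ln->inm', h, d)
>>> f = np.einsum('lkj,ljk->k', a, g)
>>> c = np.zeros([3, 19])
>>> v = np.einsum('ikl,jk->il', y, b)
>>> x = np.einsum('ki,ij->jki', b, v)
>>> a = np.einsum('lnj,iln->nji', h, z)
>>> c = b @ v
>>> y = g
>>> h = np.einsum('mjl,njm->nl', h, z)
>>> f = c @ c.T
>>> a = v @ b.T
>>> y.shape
(7, 7, 31)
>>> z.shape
(19, 7, 7)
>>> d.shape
(7, 31)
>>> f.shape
(31, 31)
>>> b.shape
(31, 7)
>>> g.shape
(7, 7, 31)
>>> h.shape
(19, 7)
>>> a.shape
(7, 31)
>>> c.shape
(31, 7)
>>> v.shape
(7, 7)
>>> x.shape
(7, 31, 7)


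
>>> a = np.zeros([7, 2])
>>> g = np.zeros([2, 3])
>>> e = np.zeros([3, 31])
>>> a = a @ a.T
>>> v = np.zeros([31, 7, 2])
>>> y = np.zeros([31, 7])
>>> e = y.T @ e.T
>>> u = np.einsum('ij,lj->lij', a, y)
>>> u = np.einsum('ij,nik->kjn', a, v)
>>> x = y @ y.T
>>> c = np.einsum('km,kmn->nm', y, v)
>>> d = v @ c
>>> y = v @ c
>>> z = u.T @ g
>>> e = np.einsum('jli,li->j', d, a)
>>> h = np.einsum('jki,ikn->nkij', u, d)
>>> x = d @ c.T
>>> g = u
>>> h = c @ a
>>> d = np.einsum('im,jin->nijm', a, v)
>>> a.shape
(7, 7)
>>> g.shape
(2, 7, 31)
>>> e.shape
(31,)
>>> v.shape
(31, 7, 2)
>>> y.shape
(31, 7, 7)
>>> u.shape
(2, 7, 31)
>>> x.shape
(31, 7, 2)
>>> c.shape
(2, 7)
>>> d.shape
(2, 7, 31, 7)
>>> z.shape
(31, 7, 3)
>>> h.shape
(2, 7)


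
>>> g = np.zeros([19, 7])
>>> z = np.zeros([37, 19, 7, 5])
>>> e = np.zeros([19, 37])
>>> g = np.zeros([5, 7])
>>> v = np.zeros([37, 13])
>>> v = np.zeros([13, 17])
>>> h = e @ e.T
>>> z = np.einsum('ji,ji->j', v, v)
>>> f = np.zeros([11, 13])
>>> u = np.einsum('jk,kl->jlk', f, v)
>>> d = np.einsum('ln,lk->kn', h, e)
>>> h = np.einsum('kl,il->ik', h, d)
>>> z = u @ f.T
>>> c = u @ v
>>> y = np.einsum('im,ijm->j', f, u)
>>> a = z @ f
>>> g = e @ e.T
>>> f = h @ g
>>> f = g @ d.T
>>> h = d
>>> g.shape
(19, 19)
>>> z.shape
(11, 17, 11)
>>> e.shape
(19, 37)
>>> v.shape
(13, 17)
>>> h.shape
(37, 19)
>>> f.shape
(19, 37)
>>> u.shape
(11, 17, 13)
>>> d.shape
(37, 19)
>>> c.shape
(11, 17, 17)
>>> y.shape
(17,)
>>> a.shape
(11, 17, 13)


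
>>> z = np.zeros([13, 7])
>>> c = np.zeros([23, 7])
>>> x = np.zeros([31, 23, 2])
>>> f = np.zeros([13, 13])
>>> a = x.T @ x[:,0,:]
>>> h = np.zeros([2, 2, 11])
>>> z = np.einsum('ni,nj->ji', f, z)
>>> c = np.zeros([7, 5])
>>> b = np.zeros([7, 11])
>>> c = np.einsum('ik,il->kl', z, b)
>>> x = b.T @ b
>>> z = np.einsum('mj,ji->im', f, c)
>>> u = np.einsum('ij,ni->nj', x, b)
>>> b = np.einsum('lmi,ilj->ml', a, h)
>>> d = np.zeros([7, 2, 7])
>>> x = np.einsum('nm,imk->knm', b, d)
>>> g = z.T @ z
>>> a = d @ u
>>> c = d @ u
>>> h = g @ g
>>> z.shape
(11, 13)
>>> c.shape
(7, 2, 11)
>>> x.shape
(7, 23, 2)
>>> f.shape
(13, 13)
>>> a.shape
(7, 2, 11)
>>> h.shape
(13, 13)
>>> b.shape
(23, 2)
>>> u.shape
(7, 11)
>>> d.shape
(7, 2, 7)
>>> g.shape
(13, 13)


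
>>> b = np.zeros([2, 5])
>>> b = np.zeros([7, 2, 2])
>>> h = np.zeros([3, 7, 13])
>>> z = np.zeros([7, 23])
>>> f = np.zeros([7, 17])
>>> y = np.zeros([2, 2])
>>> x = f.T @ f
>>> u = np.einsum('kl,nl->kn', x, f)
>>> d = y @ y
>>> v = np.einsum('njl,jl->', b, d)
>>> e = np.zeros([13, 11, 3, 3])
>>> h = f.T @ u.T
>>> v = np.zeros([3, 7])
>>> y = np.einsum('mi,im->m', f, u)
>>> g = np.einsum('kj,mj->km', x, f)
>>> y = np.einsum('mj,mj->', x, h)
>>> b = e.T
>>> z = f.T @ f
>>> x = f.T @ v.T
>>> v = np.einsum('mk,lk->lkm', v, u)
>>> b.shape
(3, 3, 11, 13)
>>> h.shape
(17, 17)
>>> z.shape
(17, 17)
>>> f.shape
(7, 17)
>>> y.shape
()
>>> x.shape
(17, 3)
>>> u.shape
(17, 7)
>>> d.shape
(2, 2)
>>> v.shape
(17, 7, 3)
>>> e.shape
(13, 11, 3, 3)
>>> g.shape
(17, 7)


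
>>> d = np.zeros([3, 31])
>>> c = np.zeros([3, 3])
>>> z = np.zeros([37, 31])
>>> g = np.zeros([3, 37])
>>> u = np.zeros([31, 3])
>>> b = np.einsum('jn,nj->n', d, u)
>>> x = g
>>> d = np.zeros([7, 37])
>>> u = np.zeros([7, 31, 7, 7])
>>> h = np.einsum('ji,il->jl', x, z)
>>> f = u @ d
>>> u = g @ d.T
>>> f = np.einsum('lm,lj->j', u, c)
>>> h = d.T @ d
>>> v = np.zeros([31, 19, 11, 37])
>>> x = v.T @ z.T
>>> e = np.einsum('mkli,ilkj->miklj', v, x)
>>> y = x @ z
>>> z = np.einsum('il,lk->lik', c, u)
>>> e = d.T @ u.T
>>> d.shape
(7, 37)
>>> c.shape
(3, 3)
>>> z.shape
(3, 3, 7)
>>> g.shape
(3, 37)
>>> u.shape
(3, 7)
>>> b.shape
(31,)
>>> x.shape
(37, 11, 19, 37)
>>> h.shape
(37, 37)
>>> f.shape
(3,)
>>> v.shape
(31, 19, 11, 37)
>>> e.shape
(37, 3)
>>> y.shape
(37, 11, 19, 31)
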